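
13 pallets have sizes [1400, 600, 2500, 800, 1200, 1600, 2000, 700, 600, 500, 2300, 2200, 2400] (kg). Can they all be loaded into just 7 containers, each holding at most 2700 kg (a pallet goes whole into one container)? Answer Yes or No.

No

Total = 18800 kg; ⌈18800/2700⌉ = 7.
The bound of 7 does not rule out 7, but exhaustive search shows no assignment into 7 containers of capacity 2700 kg exists — the minimum is 8.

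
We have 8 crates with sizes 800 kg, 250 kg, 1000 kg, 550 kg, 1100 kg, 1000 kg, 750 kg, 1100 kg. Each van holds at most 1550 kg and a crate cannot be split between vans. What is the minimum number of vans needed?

Total = 1100 + 1100 + 1000 + 1000 + 800 + 750 + 550 + 250 = 6550 kg.
Lower bound: ⌈6550/1550⌉ = 5 vans.
A packing using 5 vans:
  van 1: 1100 + 250 = 1350
  van 2: 1100 = 1100
  van 3: 1000 + 550 = 1550
  van 4: 1000 = 1000
  van 5: 800 + 750 = 1550
This matches the lower bound, so 5 is optimal.

5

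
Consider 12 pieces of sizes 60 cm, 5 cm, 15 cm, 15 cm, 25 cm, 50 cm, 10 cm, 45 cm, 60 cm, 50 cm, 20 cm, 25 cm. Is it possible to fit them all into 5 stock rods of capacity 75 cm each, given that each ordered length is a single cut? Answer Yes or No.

Total = 380 cm; ⌈380/75⌉ = 6.
At least 6 stock rods are required, but only 5 are allowed.

No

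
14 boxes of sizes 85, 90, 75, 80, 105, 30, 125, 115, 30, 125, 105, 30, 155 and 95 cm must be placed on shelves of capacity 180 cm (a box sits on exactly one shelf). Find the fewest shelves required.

8

Total = 155 + 125 + 125 + 115 + 105 + 105 + 95 + 90 + 85 + 80 + 75 + 30 + 30 + 30 = 1245 cm.
Lower bound: ⌈1245/180⌉ = 7 shelves.
A packing using 8 shelves:
  shelf 1: 155 = 155
  shelf 2: 125 + 30 = 155
  shelf 3: 125 + 30 = 155
  shelf 4: 115 + 30 = 145
  shelf 5: 105 + 75 = 180
  shelf 6: 105 = 105
  shelf 7: 95 + 85 = 180
  shelf 8: 90 + 80 = 170
No arrangement into 7 shelves stays within capacity, so 8 is optimal.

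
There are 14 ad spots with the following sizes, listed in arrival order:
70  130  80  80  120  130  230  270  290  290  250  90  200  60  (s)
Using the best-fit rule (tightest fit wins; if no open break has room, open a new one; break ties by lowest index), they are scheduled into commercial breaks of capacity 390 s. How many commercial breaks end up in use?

  70 → break 1 (new)  [load 70/390]
  130 → break 1  [load 200/390]
  80 → break 1  [load 280/390]
  80 → break 1  [load 360/390]
  120 → break 2 (new)  [load 120/390]
  130 → break 2  [load 250/390]
  230 → break 3 (new)  [load 230/390]
  270 → break 4 (new)  [load 270/390]
  290 → break 5 (new)  [load 290/390]
  290 → break 6 (new)  [load 290/390]
  250 → break 7 (new)  [load 250/390]
  90 → break 5  [load 380/390]
  200 → break 8 (new)  [load 200/390]
  60 → break 6  [load 350/390]
8 commercial breaks opened.

8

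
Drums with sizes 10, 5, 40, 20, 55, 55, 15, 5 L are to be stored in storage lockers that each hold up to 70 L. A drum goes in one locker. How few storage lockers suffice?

3

Total = 55 + 55 + 40 + 20 + 15 + 10 + 5 + 5 = 205 L.
Lower bound: ⌈205/70⌉ = 3 storage lockers.
A packing using 3 storage lockers:
  locker 1: 55 + 15 = 70
  locker 2: 55 + 10 + 5 = 70
  locker 3: 40 + 20 + 5 = 65
This matches the lower bound, so 3 is optimal.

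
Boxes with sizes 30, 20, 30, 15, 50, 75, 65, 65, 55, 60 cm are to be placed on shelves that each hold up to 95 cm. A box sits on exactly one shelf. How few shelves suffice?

Total = 75 + 65 + 65 + 60 + 55 + 50 + 30 + 30 + 20 + 15 = 465 cm.
Lower bound: ⌈465/95⌉ = 5 shelves.
Also, 6 boxes each exceed 95/2 cm, and no two of those can share a shelf, so at least 6 shelves are needed.
A packing using 6 shelves:
  shelf 1: 75 + 20 = 95
  shelf 2: 65 + 30 = 95
  shelf 3: 65 + 30 = 95
  shelf 4: 60 + 15 = 75
  shelf 5: 55 = 55
  shelf 6: 50 = 50
This matches the lower bound, so 6 is optimal.

6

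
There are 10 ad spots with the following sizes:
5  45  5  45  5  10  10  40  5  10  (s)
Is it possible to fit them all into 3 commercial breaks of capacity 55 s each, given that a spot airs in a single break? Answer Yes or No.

Total = 180 s; ⌈180/55⌉ = 4.
At least 4 commercial breaks are required, but only 3 are allowed.

No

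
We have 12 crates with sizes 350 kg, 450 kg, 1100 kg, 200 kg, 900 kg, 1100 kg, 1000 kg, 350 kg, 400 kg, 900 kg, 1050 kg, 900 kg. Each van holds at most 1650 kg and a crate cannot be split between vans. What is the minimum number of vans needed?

7

Total = 1100 + 1100 + 1050 + 1000 + 900 + 900 + 900 + 450 + 400 + 350 + 350 + 200 = 8700 kg.
Lower bound: ⌈8700/1650⌉ = 6 vans.
Also, 7 crates each exceed 825 kg, and no two of those can share a van, so at least 7 vans are needed.
A packing using 7 vans:
  van 1: 1100 + 450 = 1550
  van 2: 1100 + 400 = 1500
  van 3: 1050 + 350 + 200 = 1600
  van 4: 1000 + 350 = 1350
  van 5: 900 = 900
  van 6: 900 = 900
  van 7: 900 = 900
This matches the lower bound, so 7 is optimal.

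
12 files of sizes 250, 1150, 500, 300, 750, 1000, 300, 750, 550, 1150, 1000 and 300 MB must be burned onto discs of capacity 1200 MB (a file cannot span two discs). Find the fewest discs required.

8

Total = 1150 + 1150 + 1000 + 1000 + 750 + 750 + 550 + 500 + 300 + 300 + 300 + 250 = 8000 MB.
Lower bound: ⌈8000/1200⌉ = 7 discs.
A packing using 8 discs:
  disc 1: 1150 = 1150
  disc 2: 1150 = 1150
  disc 3: 1000 = 1000
  disc 4: 1000 = 1000
  disc 5: 750 + 300 = 1050
  disc 6: 750 + 300 = 1050
  disc 7: 550 + 500 = 1050
  disc 8: 300 + 250 = 550
No arrangement into 7 discs stays within capacity, so 8 is optimal.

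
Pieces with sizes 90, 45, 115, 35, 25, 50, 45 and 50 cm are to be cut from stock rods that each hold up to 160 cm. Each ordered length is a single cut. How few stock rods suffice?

3

Total = 115 + 90 + 50 + 50 + 45 + 45 + 35 + 25 = 455 cm.
Lower bound: ⌈455/160⌉ = 3 stock rods.
A packing using 3 stock rods:
  stock rod 1: 115 + 45 = 160
  stock rod 2: 90 + 50 = 140
  stock rod 3: 50 + 45 + 35 + 25 = 155
This matches the lower bound, so 3 is optimal.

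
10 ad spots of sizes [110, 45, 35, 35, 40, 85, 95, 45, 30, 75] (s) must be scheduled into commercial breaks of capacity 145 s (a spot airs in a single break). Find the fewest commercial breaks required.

Total = 110 + 95 + 85 + 75 + 45 + 45 + 40 + 35 + 35 + 30 = 595 s.
Lower bound: ⌈595/145⌉ = 5 commercial breaks.
A packing using 5 commercial breaks:
  break 1: 110 + 35 = 145
  break 2: 95 + 45 = 140
  break 3: 85 + 45 = 130
  break 4: 75 + 40 + 30 = 145
  break 5: 35 = 35
This matches the lower bound, so 5 is optimal.

5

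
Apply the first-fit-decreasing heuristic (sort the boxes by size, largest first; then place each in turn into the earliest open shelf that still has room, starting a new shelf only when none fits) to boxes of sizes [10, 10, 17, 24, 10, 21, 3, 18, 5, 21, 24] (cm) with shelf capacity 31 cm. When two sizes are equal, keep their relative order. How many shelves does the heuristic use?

Sorted descending: 24, 24, 21, 21, 18, 17, 10, 10, 10, 5, 3.
  24 → shelf 1 (new)  [load 24/31]
  24 → shelf 2 (new)  [load 24/31]
  21 → shelf 3 (new)  [load 21/31]
  21 → shelf 4 (new)  [load 21/31]
  18 → shelf 5 (new)  [load 18/31]
  17 → shelf 6 (new)  [load 17/31]
  10 → shelf 3  [load 31/31]
  10 → shelf 4  [load 31/31]
  10 → shelf 5  [load 28/31]
  5 → shelf 1  [load 29/31]
  3 → shelf 2  [load 27/31]
6 shelves opened.

6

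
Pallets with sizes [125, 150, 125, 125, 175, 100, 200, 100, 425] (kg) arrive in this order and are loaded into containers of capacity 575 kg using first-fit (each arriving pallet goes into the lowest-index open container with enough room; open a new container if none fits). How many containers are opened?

  125 → container 1 (new)  [load 125/575]
  150 → container 1  [load 275/575]
  125 → container 1  [load 400/575]
  125 → container 1  [load 525/575]
  175 → container 2 (new)  [load 175/575]
  100 → container 2  [load 275/575]
  200 → container 2  [load 475/575]
  100 → container 2  [load 575/575]
  425 → container 3 (new)  [load 425/575]
3 containers opened.

3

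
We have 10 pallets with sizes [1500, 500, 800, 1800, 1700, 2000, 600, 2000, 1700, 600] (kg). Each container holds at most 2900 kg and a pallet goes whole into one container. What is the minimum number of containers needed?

Total = 2000 + 2000 + 1800 + 1700 + 1700 + 1500 + 800 + 600 + 600 + 500 = 13200 kg.
Lower bound: ⌈13200/2900⌉ = 5 containers.
Also, 6 pallets each exceed 1450 kg, and no two of those can share a container, so at least 6 containers are needed.
A packing using 6 containers:
  container 1: 2000 + 800 = 2800
  container 2: 2000 + 600 = 2600
  container 3: 1800 + 600 + 500 = 2900
  container 4: 1700 = 1700
  container 5: 1700 = 1700
  container 6: 1500 = 1500
This matches the lower bound, so 6 is optimal.

6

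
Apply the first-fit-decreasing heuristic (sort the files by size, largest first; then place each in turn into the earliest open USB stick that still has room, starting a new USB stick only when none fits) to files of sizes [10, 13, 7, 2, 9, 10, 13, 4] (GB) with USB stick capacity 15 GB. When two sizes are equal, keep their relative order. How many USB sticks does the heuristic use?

Sorted descending: 13, 13, 10, 10, 9, 7, 4, 2.
  13 → USB stick 1 (new)  [load 13/15]
  13 → USB stick 2 (new)  [load 13/15]
  10 → USB stick 3 (new)  [load 10/15]
  10 → USB stick 4 (new)  [load 10/15]
  9 → USB stick 5 (new)  [load 9/15]
  7 → USB stick 6 (new)  [load 7/15]
  4 → USB stick 3  [load 14/15]
  2 → USB stick 1  [load 15/15]
6 USB sticks opened.

6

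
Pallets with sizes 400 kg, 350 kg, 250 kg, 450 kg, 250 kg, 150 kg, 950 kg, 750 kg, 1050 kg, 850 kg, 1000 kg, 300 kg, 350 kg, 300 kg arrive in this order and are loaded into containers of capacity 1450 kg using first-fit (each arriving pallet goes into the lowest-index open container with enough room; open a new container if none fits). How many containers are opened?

6

  400 → container 1 (new)  [load 400/1450]
  350 → container 1  [load 750/1450]
  250 → container 1  [load 1000/1450]
  450 → container 1  [load 1450/1450]
  250 → container 2 (new)  [load 250/1450]
  150 → container 2  [load 400/1450]
  950 → container 2  [load 1350/1450]
  750 → container 3 (new)  [load 750/1450]
  1050 → container 4 (new)  [load 1050/1450]
  850 → container 5 (new)  [load 850/1450]
  1000 → container 6 (new)  [load 1000/1450]
  300 → container 3  [load 1050/1450]
  350 → container 3  [load 1400/1450]
  300 → container 4  [load 1350/1450]
6 containers opened.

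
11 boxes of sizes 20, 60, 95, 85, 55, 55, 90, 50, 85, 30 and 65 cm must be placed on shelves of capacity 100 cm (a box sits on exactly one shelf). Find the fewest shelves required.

Total = 95 + 90 + 85 + 85 + 65 + 60 + 55 + 55 + 50 + 30 + 20 = 690 cm.
Lower bound: ⌈690/100⌉ = 7 shelves.
Also, 8 boxes each exceed 50 cm, and no two of those can share a shelf, so at least 8 shelves are needed.
A packing using 9 shelves:
  shelf 1: 95 = 95
  shelf 2: 90 = 90
  shelf 3: 85 = 85
  shelf 4: 85 = 85
  shelf 5: 65 + 30 = 95
  shelf 6: 60 + 20 = 80
  shelf 7: 55 = 55
  shelf 8: 55 = 55
  shelf 9: 50 = 50
No arrangement into 8 shelves stays within capacity, so 9 is optimal.

9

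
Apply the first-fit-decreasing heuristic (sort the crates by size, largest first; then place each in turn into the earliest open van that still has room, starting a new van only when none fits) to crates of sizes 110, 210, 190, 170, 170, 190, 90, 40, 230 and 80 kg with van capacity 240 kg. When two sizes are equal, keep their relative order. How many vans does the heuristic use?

Sorted descending: 230, 210, 190, 190, 170, 170, 110, 90, 80, 40.
  230 → van 1 (new)  [load 230/240]
  210 → van 2 (new)  [load 210/240]
  190 → van 3 (new)  [load 190/240]
  190 → van 4 (new)  [load 190/240]
  170 → van 5 (new)  [load 170/240]
  170 → van 6 (new)  [load 170/240]
  110 → van 7 (new)  [load 110/240]
  90 → van 7  [load 200/240]
  80 → van 8 (new)  [load 80/240]
  40 → van 3  [load 230/240]
8 vans opened.

8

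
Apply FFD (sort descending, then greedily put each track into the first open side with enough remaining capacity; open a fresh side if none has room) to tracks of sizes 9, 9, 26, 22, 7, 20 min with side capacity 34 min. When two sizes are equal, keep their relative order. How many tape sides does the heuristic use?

3

Sorted descending: 26, 22, 20, 9, 9, 7.
  26 → side 1 (new)  [load 26/34]
  22 → side 2 (new)  [load 22/34]
  20 → side 3 (new)  [load 20/34]
  9 → side 2  [load 31/34]
  9 → side 3  [load 29/34]
  7 → side 1  [load 33/34]
3 tape sides opened.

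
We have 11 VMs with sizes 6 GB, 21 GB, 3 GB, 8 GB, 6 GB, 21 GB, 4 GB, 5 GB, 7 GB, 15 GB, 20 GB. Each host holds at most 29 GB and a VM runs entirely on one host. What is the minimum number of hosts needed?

5

Total = 21 + 21 + 20 + 15 + 8 + 7 + 6 + 6 + 5 + 4 + 3 = 116 GB.
Lower bound: ⌈116/29⌉ = 4 hosts.
A packing using 5 hosts:
  host 1: 21 + 8 = 29
  host 2: 21 + 7 = 28
  host 3: 20 + 6 + 3 = 29
  host 4: 15 + 6 + 5 = 26
  host 5: 4 = 4
No arrangement into 4 hosts stays within capacity, so 5 is optimal.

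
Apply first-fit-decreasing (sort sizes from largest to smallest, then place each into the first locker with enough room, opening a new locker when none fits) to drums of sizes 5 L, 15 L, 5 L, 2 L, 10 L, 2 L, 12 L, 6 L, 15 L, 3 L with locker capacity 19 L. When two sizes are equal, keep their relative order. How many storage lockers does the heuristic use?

Sorted descending: 15, 15, 12, 10, 6, 5, 5, 3, 2, 2.
  15 → locker 1 (new)  [load 15/19]
  15 → locker 2 (new)  [load 15/19]
  12 → locker 3 (new)  [load 12/19]
  10 → locker 4 (new)  [load 10/19]
  6 → locker 3  [load 18/19]
  5 → locker 4  [load 15/19]
  5 → locker 5 (new)  [load 5/19]
  3 → locker 1  [load 18/19]
  2 → locker 2  [load 17/19]
  2 → locker 2  [load 19/19]
5 storage lockers opened.

5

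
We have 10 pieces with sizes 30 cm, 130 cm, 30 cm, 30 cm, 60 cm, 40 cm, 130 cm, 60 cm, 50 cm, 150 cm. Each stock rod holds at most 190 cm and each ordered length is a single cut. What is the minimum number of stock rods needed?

Total = 150 + 130 + 130 + 60 + 60 + 50 + 40 + 30 + 30 + 30 = 710 cm.
Lower bound: ⌈710/190⌉ = 4 stock rods.
A packing using 4 stock rods:
  stock rod 1: 150 + 40 = 190
  stock rod 2: 130 + 60 = 190
  stock rod 3: 130 + 60 = 190
  stock rod 4: 50 + 30 + 30 + 30 = 140
This matches the lower bound, so 4 is optimal.

4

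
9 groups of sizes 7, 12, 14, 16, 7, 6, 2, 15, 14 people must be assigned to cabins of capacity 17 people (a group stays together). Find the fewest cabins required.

7

Total = 16 + 15 + 14 + 14 + 12 + 7 + 7 + 6 + 2 = 93 people.
Lower bound: ⌈93/17⌉ = 6 cabins.
A packing using 7 cabins:
  cabin 1: 16 = 16
  cabin 2: 15 + 2 = 17
  cabin 3: 14 = 14
  cabin 4: 14 = 14
  cabin 5: 12 = 12
  cabin 6: 7 + 7 = 14
  cabin 7: 6 = 6
No arrangement into 6 cabins stays within capacity, so 7 is optimal.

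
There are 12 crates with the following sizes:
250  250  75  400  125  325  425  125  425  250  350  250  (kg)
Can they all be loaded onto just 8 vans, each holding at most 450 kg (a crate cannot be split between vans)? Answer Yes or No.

Total = 3250 kg; ⌈3250/450⌉ = 8.
9 crates each exceed half the capacity and cannot share a van, forcing at least 9 vans.
At least 9 vans are required, but only 8 are allowed.

No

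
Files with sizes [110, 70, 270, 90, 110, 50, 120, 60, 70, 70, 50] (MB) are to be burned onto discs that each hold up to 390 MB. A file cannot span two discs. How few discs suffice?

Total = 270 + 120 + 110 + 110 + 90 + 70 + 70 + 70 + 60 + 50 + 50 = 1070 MB.
Lower bound: ⌈1070/390⌉ = 3 discs.
A packing using 3 discs:
  disc 1: 270 + 120 = 390
  disc 2: 110 + 110 + 90 + 70 = 380
  disc 3: 70 + 70 + 60 + 50 + 50 = 300
This matches the lower bound, so 3 is optimal.

3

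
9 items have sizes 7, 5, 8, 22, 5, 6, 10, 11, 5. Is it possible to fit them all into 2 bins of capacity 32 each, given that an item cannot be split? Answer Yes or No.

Total = 79; ⌈79/32⌉ = 3.
At least 3 bins are required, but only 2 are allowed.

No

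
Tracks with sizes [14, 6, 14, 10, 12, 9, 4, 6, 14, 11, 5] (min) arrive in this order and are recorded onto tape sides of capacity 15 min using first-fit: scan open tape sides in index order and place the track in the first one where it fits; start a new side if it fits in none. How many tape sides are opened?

  14 → side 1 (new)  [load 14/15]
  6 → side 2 (new)  [load 6/15]
  14 → side 3 (new)  [load 14/15]
  10 → side 4 (new)  [load 10/15]
  12 → side 5 (new)  [load 12/15]
  9 → side 2  [load 15/15]
  4 → side 4  [load 14/15]
  6 → side 6 (new)  [load 6/15]
  14 → side 7 (new)  [load 14/15]
  11 → side 8 (new)  [load 11/15]
  5 → side 6  [load 11/15]
8 tape sides opened.

8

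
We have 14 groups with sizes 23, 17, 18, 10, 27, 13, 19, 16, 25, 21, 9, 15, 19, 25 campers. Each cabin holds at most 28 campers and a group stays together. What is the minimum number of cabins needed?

11

Total = 27 + 25 + 25 + 23 + 21 + 19 + 19 + 18 + 17 + 16 + 15 + 13 + 10 + 9 = 257 campers.
Lower bound: ⌈257/28⌉ = 10 cabins.
Also, 11 groups each exceed 14 campers, and no two of those can share a cabin, so at least 11 cabins are needed.
A packing using 11 cabins:
  cabin 1: 27 = 27
  cabin 2: 25 = 25
  cabin 3: 25 = 25
  cabin 4: 23 = 23
  cabin 5: 21 = 21
  cabin 6: 19 + 9 = 28
  cabin 7: 19 = 19
  cabin 8: 18 + 10 = 28
  cabin 9: 17 = 17
  cabin 10: 16 = 16
  cabin 11: 15 + 13 = 28
This matches the lower bound, so 11 is optimal.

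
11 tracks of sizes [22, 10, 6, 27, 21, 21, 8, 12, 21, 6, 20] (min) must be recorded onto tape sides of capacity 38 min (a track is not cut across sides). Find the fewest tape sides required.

6

Total = 27 + 22 + 21 + 21 + 21 + 20 + 12 + 10 + 8 + 6 + 6 = 174 min.
Lower bound: ⌈174/38⌉ = 5 tape sides.
Also, 6 tracks each exceed 19 min, and no two of those can share a side, so at least 6 tape sides are needed.
A packing using 6 tape sides:
  side 1: 27 + 10 = 37
  side 2: 22 + 12 = 34
  side 3: 21 + 8 + 6 = 35
  side 4: 21 + 6 = 27
  side 5: 21 = 21
  side 6: 20 = 20
This matches the lower bound, so 6 is optimal.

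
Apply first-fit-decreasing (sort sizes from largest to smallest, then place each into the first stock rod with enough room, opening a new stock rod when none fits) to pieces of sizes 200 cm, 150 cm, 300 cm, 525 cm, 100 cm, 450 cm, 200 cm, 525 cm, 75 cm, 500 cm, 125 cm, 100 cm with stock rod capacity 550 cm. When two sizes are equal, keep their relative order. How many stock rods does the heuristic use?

7

Sorted descending: 525, 525, 500, 450, 300, 200, 200, 150, 125, 100, 100, 75.
  525 → stock rod 1 (new)  [load 525/550]
  525 → stock rod 2 (new)  [load 525/550]
  500 → stock rod 3 (new)  [load 500/550]
  450 → stock rod 4 (new)  [load 450/550]
  300 → stock rod 5 (new)  [load 300/550]
  200 → stock rod 5  [load 500/550]
  200 → stock rod 6 (new)  [load 200/550]
  150 → stock rod 6  [load 350/550]
  125 → stock rod 6  [load 475/550]
  100 → stock rod 4  [load 550/550]
  100 → stock rod 7 (new)  [load 100/550]
  75 → stock rod 6  [load 550/550]
7 stock rods opened.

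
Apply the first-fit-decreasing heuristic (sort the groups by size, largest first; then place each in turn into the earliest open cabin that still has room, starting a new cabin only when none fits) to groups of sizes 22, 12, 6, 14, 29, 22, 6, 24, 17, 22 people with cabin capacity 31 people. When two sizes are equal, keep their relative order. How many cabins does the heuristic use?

Sorted descending: 29, 24, 22, 22, 22, 17, 14, 12, 6, 6.
  29 → cabin 1 (new)  [load 29/31]
  24 → cabin 2 (new)  [load 24/31]
  22 → cabin 3 (new)  [load 22/31]
  22 → cabin 4 (new)  [load 22/31]
  22 → cabin 5 (new)  [load 22/31]
  17 → cabin 6 (new)  [load 17/31]
  14 → cabin 6  [load 31/31]
  12 → cabin 7 (new)  [load 12/31]
  6 → cabin 2  [load 30/31]
  6 → cabin 3  [load 28/31]
7 cabins opened.

7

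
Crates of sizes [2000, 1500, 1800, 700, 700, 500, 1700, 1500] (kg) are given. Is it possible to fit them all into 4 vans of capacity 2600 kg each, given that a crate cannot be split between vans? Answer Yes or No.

Total = 10400 kg; ⌈10400/2600⌉ = 4.
5 crates each exceed half the capacity and cannot share a van, forcing at least 5 vans.
At least 5 vans are required, but only 4 are allowed.

No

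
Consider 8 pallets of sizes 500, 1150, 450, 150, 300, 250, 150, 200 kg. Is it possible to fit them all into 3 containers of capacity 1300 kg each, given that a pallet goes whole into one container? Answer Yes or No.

Yes

A valid assignment using 3 containers:
  container 1: 1150 + 150 = 1300
  container 2: 500 + 450 + 300 = 1250
  container 3: 250 + 200 + 150 = 600
Every load is within 1300 kg, so 3 containers suffice.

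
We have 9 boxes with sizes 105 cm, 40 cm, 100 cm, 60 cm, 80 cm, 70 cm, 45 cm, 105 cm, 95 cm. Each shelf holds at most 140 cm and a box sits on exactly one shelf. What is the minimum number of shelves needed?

Total = 105 + 105 + 100 + 95 + 80 + 70 + 60 + 45 + 40 = 700 cm.
Lower bound: ⌈700/140⌉ = 5 shelves.
A packing using 6 shelves:
  shelf 1: 105 = 105
  shelf 2: 105 = 105
  shelf 3: 100 + 40 = 140
  shelf 4: 95 + 45 = 140
  shelf 5: 80 + 60 = 140
  shelf 6: 70 = 70
No arrangement into 5 shelves stays within capacity, so 6 is optimal.

6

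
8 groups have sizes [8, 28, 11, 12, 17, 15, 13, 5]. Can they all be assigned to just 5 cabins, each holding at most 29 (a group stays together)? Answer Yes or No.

A valid assignment using 4 cabins:
  cabin 1: 28 = 28
  cabin 2: 17 + 12 = 29
  cabin 3: 15 + 13 = 28
  cabin 4: 11 + 8 + 5 = 24
That uses only 4 ≤ 5, so 5 cabins are enough.

Yes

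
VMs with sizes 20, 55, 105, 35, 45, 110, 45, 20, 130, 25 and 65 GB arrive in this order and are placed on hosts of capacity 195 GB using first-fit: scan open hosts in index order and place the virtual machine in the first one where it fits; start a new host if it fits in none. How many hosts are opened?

4

  20 → host 1 (new)  [load 20/195]
  55 → host 1  [load 75/195]
  105 → host 1  [load 180/195]
  35 → host 2 (new)  [load 35/195]
  45 → host 2  [load 80/195]
  110 → host 2  [load 190/195]
  45 → host 3 (new)  [load 45/195]
  20 → host 3  [load 65/195]
  130 → host 3  [load 195/195]
  25 → host 4 (new)  [load 25/195]
  65 → host 4  [load 90/195]
4 hosts opened.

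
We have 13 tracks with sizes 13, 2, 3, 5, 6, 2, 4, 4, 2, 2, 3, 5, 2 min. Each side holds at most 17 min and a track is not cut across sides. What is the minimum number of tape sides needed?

Total = 13 + 6 + 5 + 5 + 4 + 4 + 3 + 3 + 2 + 2 + 2 + 2 + 2 = 53 min.
Lower bound: ⌈53/17⌉ = 4 tape sides.
A packing using 4 tape sides:
  side 1: 13 + 4 = 17
  side 2: 6 + 5 + 5 = 16
  side 3: 4 + 3 + 3 + 2 + 2 + 2 = 16
  side 4: 2 + 2 = 4
This matches the lower bound, so 4 is optimal.

4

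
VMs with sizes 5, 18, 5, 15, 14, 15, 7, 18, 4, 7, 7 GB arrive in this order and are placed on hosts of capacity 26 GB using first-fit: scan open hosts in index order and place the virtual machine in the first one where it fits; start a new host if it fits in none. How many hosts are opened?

  5 → host 1 (new)  [load 5/26]
  18 → host 1  [load 23/26]
  5 → host 2 (new)  [load 5/26]
  15 → host 2  [load 20/26]
  14 → host 3 (new)  [load 14/26]
  15 → host 4 (new)  [load 15/26]
  7 → host 3  [load 21/26]
  18 → host 5 (new)  [load 18/26]
  4 → host 2  [load 24/26]
  7 → host 4  [load 22/26]
  7 → host 5  [load 25/26]
5 hosts opened.

5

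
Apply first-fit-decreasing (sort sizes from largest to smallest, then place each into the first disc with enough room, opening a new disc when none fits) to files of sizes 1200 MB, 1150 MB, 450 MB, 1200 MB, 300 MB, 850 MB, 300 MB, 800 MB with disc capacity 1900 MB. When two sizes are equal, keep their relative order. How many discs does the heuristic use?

4

Sorted descending: 1200, 1200, 1150, 850, 800, 450, 300, 300.
  1200 → disc 1 (new)  [load 1200/1900]
  1200 → disc 2 (new)  [load 1200/1900]
  1150 → disc 3 (new)  [load 1150/1900]
  850 → disc 4 (new)  [load 850/1900]
  800 → disc 4  [load 1650/1900]
  450 → disc 1  [load 1650/1900]
  300 → disc 2  [load 1500/1900]
  300 → disc 2  [load 1800/1900]
4 discs opened.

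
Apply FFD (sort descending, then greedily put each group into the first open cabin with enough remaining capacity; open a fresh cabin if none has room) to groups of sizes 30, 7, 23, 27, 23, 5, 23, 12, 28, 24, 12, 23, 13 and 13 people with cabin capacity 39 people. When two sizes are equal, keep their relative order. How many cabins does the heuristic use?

Sorted descending: 30, 28, 27, 24, 23, 23, 23, 23, 13, 13, 12, 12, 7, 5.
  30 → cabin 1 (new)  [load 30/39]
  28 → cabin 2 (new)  [load 28/39]
  27 → cabin 3 (new)  [load 27/39]
  24 → cabin 4 (new)  [load 24/39]
  23 → cabin 5 (new)  [load 23/39]
  23 → cabin 6 (new)  [load 23/39]
  23 → cabin 7 (new)  [load 23/39]
  23 → cabin 8 (new)  [load 23/39]
  13 → cabin 4  [load 37/39]
  13 → cabin 5  [load 36/39]
  12 → cabin 3  [load 39/39]
  12 → cabin 6  [load 35/39]
  7 → cabin 1  [load 37/39]
  5 → cabin 2  [load 33/39]
8 cabins opened.

8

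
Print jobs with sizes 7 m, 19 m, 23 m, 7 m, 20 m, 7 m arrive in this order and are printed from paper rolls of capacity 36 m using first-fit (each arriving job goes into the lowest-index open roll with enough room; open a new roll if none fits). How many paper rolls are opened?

3

  7 → roll 1 (new)  [load 7/36]
  19 → roll 1  [load 26/36]
  23 → roll 2 (new)  [load 23/36]
  7 → roll 1  [load 33/36]
  20 → roll 3 (new)  [load 20/36]
  7 → roll 2  [load 30/36]
3 paper rolls opened.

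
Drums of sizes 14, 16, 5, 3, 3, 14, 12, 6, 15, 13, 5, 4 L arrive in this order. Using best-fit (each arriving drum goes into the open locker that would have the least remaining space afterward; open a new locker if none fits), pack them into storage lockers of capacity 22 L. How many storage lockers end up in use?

6

  14 → locker 1 (new)  [load 14/22]
  16 → locker 2 (new)  [load 16/22]
  5 → locker 2  [load 21/22]
  3 → locker 1  [load 17/22]
  3 → locker 1  [load 20/22]
  14 → locker 3 (new)  [load 14/22]
  12 → locker 4 (new)  [load 12/22]
  6 → locker 3  [load 20/22]
  15 → locker 5 (new)  [load 15/22]
  13 → locker 6 (new)  [load 13/22]
  5 → locker 5  [load 20/22]
  4 → locker 6  [load 17/22]
6 storage lockers opened.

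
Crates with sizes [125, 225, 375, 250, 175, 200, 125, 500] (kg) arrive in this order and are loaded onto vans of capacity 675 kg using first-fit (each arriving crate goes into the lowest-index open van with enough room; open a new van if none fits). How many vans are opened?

4

  125 → van 1 (new)  [load 125/675]
  225 → van 1  [load 350/675]
  375 → van 2 (new)  [load 375/675]
  250 → van 1  [load 600/675]
  175 → van 2  [load 550/675]
  200 → van 3 (new)  [load 200/675]
  125 → van 2  [load 675/675]
  500 → van 4 (new)  [load 500/675]
4 vans opened.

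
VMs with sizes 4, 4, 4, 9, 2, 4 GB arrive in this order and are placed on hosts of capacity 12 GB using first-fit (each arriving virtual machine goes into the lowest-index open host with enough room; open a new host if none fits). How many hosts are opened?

  4 → host 1 (new)  [load 4/12]
  4 → host 1  [load 8/12]
  4 → host 1  [load 12/12]
  9 → host 2 (new)  [load 9/12]
  2 → host 2  [load 11/12]
  4 → host 3 (new)  [load 4/12]
3 hosts opened.

3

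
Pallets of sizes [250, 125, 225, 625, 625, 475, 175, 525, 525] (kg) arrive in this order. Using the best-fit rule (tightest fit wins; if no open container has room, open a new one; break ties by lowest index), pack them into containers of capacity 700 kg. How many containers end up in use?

6

  250 → container 1 (new)  [load 250/700]
  125 → container 1  [load 375/700]
  225 → container 1  [load 600/700]
  625 → container 2 (new)  [load 625/700]
  625 → container 3 (new)  [load 625/700]
  475 → container 4 (new)  [load 475/700]
  175 → container 4  [load 650/700]
  525 → container 5 (new)  [load 525/700]
  525 → container 6 (new)  [load 525/700]
6 containers opened.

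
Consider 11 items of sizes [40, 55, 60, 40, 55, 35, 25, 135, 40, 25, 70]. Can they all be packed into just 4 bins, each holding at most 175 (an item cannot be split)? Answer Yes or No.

Yes

A valid assignment using 4 bins:
  bin 1: 135 + 40 = 175
  bin 2: 70 + 60 + 40 = 170
  bin 3: 55 + 55 + 40 + 25 = 175
  bin 4: 35 + 25 = 60
Every load is within 175, so 4 bins suffice.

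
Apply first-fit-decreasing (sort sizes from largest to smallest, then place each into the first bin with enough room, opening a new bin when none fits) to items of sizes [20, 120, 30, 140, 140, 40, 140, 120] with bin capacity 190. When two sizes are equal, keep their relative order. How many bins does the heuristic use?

5

Sorted descending: 140, 140, 140, 120, 120, 40, 30, 20.
  140 → bin 1 (new)  [load 140/190]
  140 → bin 2 (new)  [load 140/190]
  140 → bin 3 (new)  [load 140/190]
  120 → bin 4 (new)  [load 120/190]
  120 → bin 5 (new)  [load 120/190]
  40 → bin 1  [load 180/190]
  30 → bin 2  [load 170/190]
  20 → bin 2  [load 190/190]
5 bins opened.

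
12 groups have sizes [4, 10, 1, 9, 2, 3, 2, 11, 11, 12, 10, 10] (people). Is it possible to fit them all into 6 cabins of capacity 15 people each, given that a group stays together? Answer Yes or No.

No

Total = 85 people; ⌈85/15⌉ = 6.
7 groups each exceed half the capacity and cannot share a cabin, forcing at least 7 cabins.
At least 7 cabins are required, but only 6 are allowed.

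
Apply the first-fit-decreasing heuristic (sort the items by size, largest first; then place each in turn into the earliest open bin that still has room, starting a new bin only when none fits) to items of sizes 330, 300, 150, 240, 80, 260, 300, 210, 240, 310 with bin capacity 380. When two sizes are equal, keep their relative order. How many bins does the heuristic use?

8

Sorted descending: 330, 310, 300, 300, 260, 240, 240, 210, 150, 80.
  330 → bin 1 (new)  [load 330/380]
  310 → bin 2 (new)  [load 310/380]
  300 → bin 3 (new)  [load 300/380]
  300 → bin 4 (new)  [load 300/380]
  260 → bin 5 (new)  [load 260/380]
  240 → bin 6 (new)  [load 240/380]
  240 → bin 7 (new)  [load 240/380]
  210 → bin 8 (new)  [load 210/380]
  150 → bin 8  [load 360/380]
  80 → bin 3  [load 380/380]
8 bins opened.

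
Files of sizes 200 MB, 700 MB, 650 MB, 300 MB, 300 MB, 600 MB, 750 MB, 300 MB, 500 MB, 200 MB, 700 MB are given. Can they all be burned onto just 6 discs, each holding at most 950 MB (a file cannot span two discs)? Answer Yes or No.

A valid assignment using 6 discs:
  disc 1: 750 + 200 = 950
  disc 2: 700 + 200 = 900
  disc 3: 700 = 700
  disc 4: 650 + 300 = 950
  disc 5: 600 + 300 = 900
  disc 6: 500 + 300 = 800
Every load is within 950 MB, so 6 discs suffice.

Yes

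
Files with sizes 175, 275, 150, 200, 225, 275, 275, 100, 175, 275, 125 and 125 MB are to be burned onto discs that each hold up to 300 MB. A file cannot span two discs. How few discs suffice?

Total = 275 + 275 + 275 + 275 + 225 + 200 + 175 + 175 + 150 + 125 + 125 + 100 = 2375 MB.
Lower bound: ⌈2375/300⌉ = 8 discs.
A packing using 9 discs:
  disc 1: 275 = 275
  disc 2: 275 = 275
  disc 3: 275 = 275
  disc 4: 275 = 275
  disc 5: 225 = 225
  disc 6: 200 + 100 = 300
  disc 7: 175 + 125 = 300
  disc 8: 175 + 125 = 300
  disc 9: 150 = 150
No arrangement into 8 discs stays within capacity, so 9 is optimal.

9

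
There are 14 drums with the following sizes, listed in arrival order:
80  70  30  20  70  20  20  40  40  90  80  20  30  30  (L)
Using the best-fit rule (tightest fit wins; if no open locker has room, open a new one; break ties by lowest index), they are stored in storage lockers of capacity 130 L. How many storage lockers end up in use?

6

  80 → locker 1 (new)  [load 80/130]
  70 → locker 2 (new)  [load 70/130]
  30 → locker 1  [load 110/130]
  20 → locker 1  [load 130/130]
  70 → locker 3 (new)  [load 70/130]
  20 → locker 2  [load 90/130]
  20 → locker 2  [load 110/130]
  40 → locker 3  [load 110/130]
  40 → locker 4 (new)  [load 40/130]
  90 → locker 4  [load 130/130]
  80 → locker 5 (new)  [load 80/130]
  20 → locker 2  [load 130/130]
  30 → locker 5  [load 110/130]
  30 → locker 6 (new)  [load 30/130]
6 storage lockers opened.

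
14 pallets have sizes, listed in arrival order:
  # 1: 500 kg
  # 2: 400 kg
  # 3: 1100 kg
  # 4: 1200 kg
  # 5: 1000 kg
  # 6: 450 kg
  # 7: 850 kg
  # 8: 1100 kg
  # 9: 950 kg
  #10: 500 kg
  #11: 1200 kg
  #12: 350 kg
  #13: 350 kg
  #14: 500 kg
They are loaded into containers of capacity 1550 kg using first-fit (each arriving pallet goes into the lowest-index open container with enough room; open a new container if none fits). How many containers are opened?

  500 → container 1 (new)  [load 500/1550]
  400 → container 1  [load 900/1550]
  1100 → container 2 (new)  [load 1100/1550]
  1200 → container 3 (new)  [load 1200/1550]
  1000 → container 4 (new)  [load 1000/1550]
  450 → container 1  [load 1350/1550]
  850 → container 5 (new)  [load 850/1550]
  1100 → container 6 (new)  [load 1100/1550]
  950 → container 7 (new)  [load 950/1550]
  500 → container 4  [load 1500/1550]
  1200 → container 8 (new)  [load 1200/1550]
  350 → container 2  [load 1450/1550]
  350 → container 3  [load 1550/1550]
  500 → container 5  [load 1350/1550]
8 containers opened.

8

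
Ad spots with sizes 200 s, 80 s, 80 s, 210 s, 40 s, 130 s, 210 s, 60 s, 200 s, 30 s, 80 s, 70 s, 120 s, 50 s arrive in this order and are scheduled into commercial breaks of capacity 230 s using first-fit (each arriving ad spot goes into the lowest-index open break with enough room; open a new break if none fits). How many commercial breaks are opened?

8

  200 → break 1 (new)  [load 200/230]
  80 → break 2 (new)  [load 80/230]
  80 → break 2  [load 160/230]
  210 → break 3 (new)  [load 210/230]
  40 → break 2  [load 200/230]
  130 → break 4 (new)  [load 130/230]
  210 → break 5 (new)  [load 210/230]
  60 → break 4  [load 190/230]
  200 → break 6 (new)  [load 200/230]
  30 → break 1  [load 230/230]
  80 → break 7 (new)  [load 80/230]
  70 → break 7  [load 150/230]
  120 → break 8 (new)  [load 120/230]
  50 → break 7  [load 200/230]
8 commercial breaks opened.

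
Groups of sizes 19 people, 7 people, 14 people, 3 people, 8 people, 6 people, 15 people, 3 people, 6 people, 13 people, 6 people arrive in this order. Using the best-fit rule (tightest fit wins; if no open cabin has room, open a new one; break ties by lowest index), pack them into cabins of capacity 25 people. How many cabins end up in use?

5

  19 → cabin 1 (new)  [load 19/25]
  7 → cabin 2 (new)  [load 7/25]
  14 → cabin 2  [load 21/25]
  3 → cabin 2  [load 24/25]
  8 → cabin 3 (new)  [load 8/25]
  6 → cabin 1  [load 25/25]
  15 → cabin 3  [load 23/25]
  3 → cabin 4 (new)  [load 3/25]
  6 → cabin 4  [load 9/25]
  13 → cabin 4  [load 22/25]
  6 → cabin 5 (new)  [load 6/25]
5 cabins opened.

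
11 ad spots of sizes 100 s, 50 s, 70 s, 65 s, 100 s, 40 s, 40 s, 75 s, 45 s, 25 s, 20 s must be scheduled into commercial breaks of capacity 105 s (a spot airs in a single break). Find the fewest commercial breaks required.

7

Total = 100 + 100 + 75 + 70 + 65 + 50 + 45 + 40 + 40 + 25 + 20 = 630 s.
Lower bound: ⌈630/105⌉ = 6 commercial breaks.
A packing using 7 commercial breaks:
  break 1: 100 = 100
  break 2: 100 = 100
  break 3: 75 + 25 = 100
  break 4: 70 + 20 = 90
  break 5: 65 + 40 = 105
  break 6: 50 + 45 = 95
  break 7: 40 = 40
No arrangement into 6 commercial breaks stays within capacity, so 7 is optimal.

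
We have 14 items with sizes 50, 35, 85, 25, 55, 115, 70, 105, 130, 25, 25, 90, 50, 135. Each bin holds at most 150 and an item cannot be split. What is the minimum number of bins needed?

8

Total = 135 + 130 + 115 + 105 + 90 + 85 + 70 + 55 + 50 + 50 + 35 + 25 + 25 + 25 = 995.
Lower bound: ⌈995/150⌉ = 7 bins.
A packing using 8 bins:
  bin 1: 135 = 135
  bin 2: 130 = 130
  bin 3: 115 + 35 = 150
  bin 4: 105 + 25 = 130
  bin 5: 90 + 55 = 145
  bin 6: 85 + 50 = 135
  bin 7: 70 + 50 + 25 = 145
  bin 8: 25 = 25
No arrangement into 7 bins stays within capacity, so 8 is optimal.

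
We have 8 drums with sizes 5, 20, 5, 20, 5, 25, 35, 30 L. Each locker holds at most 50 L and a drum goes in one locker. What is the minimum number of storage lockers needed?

3

Total = 35 + 30 + 25 + 20 + 20 + 5 + 5 + 5 = 145 L.
Lower bound: ⌈145/50⌉ = 3 storage lockers.
A packing using 3 storage lockers:
  locker 1: 35 + 5 + 5 + 5 = 50
  locker 2: 30 + 20 = 50
  locker 3: 25 + 20 = 45
This matches the lower bound, so 3 is optimal.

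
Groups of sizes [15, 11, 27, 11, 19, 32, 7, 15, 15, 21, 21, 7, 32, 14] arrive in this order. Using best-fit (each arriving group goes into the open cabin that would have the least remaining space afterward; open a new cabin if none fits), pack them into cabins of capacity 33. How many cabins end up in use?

9

  15 → cabin 1 (new)  [load 15/33]
  11 → cabin 1  [load 26/33]
  27 → cabin 2 (new)  [load 27/33]
  11 → cabin 3 (new)  [load 11/33]
  19 → cabin 3  [load 30/33]
  32 → cabin 4 (new)  [load 32/33]
  7 → cabin 1  [load 33/33]
  15 → cabin 5 (new)  [load 15/33]
  15 → cabin 5  [load 30/33]
  21 → cabin 6 (new)  [load 21/33]
  21 → cabin 7 (new)  [load 21/33]
  7 → cabin 6  [load 28/33]
  32 → cabin 8 (new)  [load 32/33]
  14 → cabin 9 (new)  [load 14/33]
9 cabins opened.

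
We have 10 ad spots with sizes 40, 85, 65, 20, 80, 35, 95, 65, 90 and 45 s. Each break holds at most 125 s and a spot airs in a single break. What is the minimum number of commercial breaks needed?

Total = 95 + 90 + 85 + 80 + 65 + 65 + 45 + 40 + 35 + 20 = 620 s.
Lower bound: ⌈620/125⌉ = 5 commercial breaks.
Also, 6 ad spots each exceed 125/2 s, and no two of those can share a break, so at least 6 commercial breaks are needed.
A packing using 6 commercial breaks:
  break 1: 95 + 20 = 115
  break 2: 90 + 35 = 125
  break 3: 85 + 40 = 125
  break 4: 80 + 45 = 125
  break 5: 65 = 65
  break 6: 65 = 65
This matches the lower bound, so 6 is optimal.

6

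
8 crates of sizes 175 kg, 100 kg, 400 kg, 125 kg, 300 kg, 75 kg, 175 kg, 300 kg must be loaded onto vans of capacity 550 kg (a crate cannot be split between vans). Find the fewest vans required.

Total = 400 + 300 + 300 + 175 + 175 + 125 + 100 + 75 = 1650 kg.
Lower bound: ⌈1650/550⌉ = 3 vans.
A packing using 4 vans:
  van 1: 400 + 125 = 525
  van 2: 300 + 175 + 75 = 550
  van 3: 300 + 175 = 475
  van 4: 100 = 100
No arrangement into 3 vans stays within capacity, so 4 is optimal.

4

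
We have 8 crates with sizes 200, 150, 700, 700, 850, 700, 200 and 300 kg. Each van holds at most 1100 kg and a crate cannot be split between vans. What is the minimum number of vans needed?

Total = 850 + 700 + 700 + 700 + 300 + 200 + 200 + 150 = 3800 kg.
Lower bound: ⌈3800/1100⌉ = 4 vans.
A packing using 4 vans:
  van 1: 850 + 200 = 1050
  van 2: 700 + 300 = 1000
  van 3: 700 + 200 + 150 = 1050
  van 4: 700 = 700
This matches the lower bound, so 4 is optimal.

4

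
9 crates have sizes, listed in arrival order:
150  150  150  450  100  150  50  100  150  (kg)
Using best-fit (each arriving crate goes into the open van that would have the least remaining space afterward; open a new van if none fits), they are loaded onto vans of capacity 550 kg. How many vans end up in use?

  150 → van 1 (new)  [load 150/550]
  150 → van 1  [load 300/550]
  150 → van 1  [load 450/550]
  450 → van 2 (new)  [load 450/550]
  100 → van 1  [load 550/550]
  150 → van 3 (new)  [load 150/550]
  50 → van 2  [load 500/550]
  100 → van 3  [load 250/550]
  150 → van 3  [load 400/550]
3 vans opened.

3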